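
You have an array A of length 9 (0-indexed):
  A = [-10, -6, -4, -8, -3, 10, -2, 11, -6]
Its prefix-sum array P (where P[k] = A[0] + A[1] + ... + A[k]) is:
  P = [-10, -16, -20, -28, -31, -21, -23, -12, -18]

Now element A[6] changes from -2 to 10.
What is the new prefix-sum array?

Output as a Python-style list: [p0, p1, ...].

Change: A[6] -2 -> 10, delta = 12
P[k] for k < 6: unchanged (A[6] not included)
P[k] for k >= 6: shift by delta = 12
  P[0] = -10 + 0 = -10
  P[1] = -16 + 0 = -16
  P[2] = -20 + 0 = -20
  P[3] = -28 + 0 = -28
  P[4] = -31 + 0 = -31
  P[5] = -21 + 0 = -21
  P[6] = -23 + 12 = -11
  P[7] = -12 + 12 = 0
  P[8] = -18 + 12 = -6

Answer: [-10, -16, -20, -28, -31, -21, -11, 0, -6]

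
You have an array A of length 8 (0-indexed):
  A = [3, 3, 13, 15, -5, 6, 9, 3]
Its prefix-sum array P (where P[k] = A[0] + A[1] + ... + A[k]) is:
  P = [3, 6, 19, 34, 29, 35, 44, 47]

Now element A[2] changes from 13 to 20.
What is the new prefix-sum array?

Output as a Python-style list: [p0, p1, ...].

Answer: [3, 6, 26, 41, 36, 42, 51, 54]

Derivation:
Change: A[2] 13 -> 20, delta = 7
P[k] for k < 2: unchanged (A[2] not included)
P[k] for k >= 2: shift by delta = 7
  P[0] = 3 + 0 = 3
  P[1] = 6 + 0 = 6
  P[2] = 19 + 7 = 26
  P[3] = 34 + 7 = 41
  P[4] = 29 + 7 = 36
  P[5] = 35 + 7 = 42
  P[6] = 44 + 7 = 51
  P[7] = 47 + 7 = 54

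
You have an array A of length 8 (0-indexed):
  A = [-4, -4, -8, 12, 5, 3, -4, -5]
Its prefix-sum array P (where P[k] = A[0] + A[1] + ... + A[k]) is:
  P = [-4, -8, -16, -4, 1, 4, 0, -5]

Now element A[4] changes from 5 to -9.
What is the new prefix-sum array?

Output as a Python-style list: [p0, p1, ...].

Answer: [-4, -8, -16, -4, -13, -10, -14, -19]

Derivation:
Change: A[4] 5 -> -9, delta = -14
P[k] for k < 4: unchanged (A[4] not included)
P[k] for k >= 4: shift by delta = -14
  P[0] = -4 + 0 = -4
  P[1] = -8 + 0 = -8
  P[2] = -16 + 0 = -16
  P[3] = -4 + 0 = -4
  P[4] = 1 + -14 = -13
  P[5] = 4 + -14 = -10
  P[6] = 0 + -14 = -14
  P[7] = -5 + -14 = -19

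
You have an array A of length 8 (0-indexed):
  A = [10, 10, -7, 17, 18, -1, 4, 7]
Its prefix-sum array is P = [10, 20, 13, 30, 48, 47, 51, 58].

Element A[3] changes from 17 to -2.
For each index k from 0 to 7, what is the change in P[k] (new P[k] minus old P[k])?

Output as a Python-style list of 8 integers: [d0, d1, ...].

Answer: [0, 0, 0, -19, -19, -19, -19, -19]

Derivation:
Element change: A[3] 17 -> -2, delta = -19
For k < 3: P[k] unchanged, delta_P[k] = 0
For k >= 3: P[k] shifts by exactly -19
Delta array: [0, 0, 0, -19, -19, -19, -19, -19]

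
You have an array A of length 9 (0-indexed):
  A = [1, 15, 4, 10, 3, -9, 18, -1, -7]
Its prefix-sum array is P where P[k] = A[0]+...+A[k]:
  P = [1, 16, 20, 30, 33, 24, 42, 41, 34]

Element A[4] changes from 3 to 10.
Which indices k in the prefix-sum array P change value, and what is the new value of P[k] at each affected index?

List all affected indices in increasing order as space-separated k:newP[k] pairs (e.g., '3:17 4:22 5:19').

Answer: 4:40 5:31 6:49 7:48 8:41

Derivation:
P[k] = A[0] + ... + A[k]
P[k] includes A[4] iff k >= 4
Affected indices: 4, 5, ..., 8; delta = 7
  P[4]: 33 + 7 = 40
  P[5]: 24 + 7 = 31
  P[6]: 42 + 7 = 49
  P[7]: 41 + 7 = 48
  P[8]: 34 + 7 = 41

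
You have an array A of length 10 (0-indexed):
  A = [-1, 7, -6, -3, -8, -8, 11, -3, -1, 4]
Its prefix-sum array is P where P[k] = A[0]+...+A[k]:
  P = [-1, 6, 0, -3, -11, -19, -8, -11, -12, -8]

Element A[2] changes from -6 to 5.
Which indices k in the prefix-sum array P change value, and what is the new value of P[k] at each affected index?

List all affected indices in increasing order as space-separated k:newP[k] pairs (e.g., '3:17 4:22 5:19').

Answer: 2:11 3:8 4:0 5:-8 6:3 7:0 8:-1 9:3

Derivation:
P[k] = A[0] + ... + A[k]
P[k] includes A[2] iff k >= 2
Affected indices: 2, 3, ..., 9; delta = 11
  P[2]: 0 + 11 = 11
  P[3]: -3 + 11 = 8
  P[4]: -11 + 11 = 0
  P[5]: -19 + 11 = -8
  P[6]: -8 + 11 = 3
  P[7]: -11 + 11 = 0
  P[8]: -12 + 11 = -1
  P[9]: -8 + 11 = 3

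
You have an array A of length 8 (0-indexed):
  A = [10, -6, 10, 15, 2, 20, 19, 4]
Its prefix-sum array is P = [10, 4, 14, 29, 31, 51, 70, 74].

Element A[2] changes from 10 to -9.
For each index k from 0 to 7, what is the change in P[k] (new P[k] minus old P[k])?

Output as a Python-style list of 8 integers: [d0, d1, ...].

Answer: [0, 0, -19, -19, -19, -19, -19, -19]

Derivation:
Element change: A[2] 10 -> -9, delta = -19
For k < 2: P[k] unchanged, delta_P[k] = 0
For k >= 2: P[k] shifts by exactly -19
Delta array: [0, 0, -19, -19, -19, -19, -19, -19]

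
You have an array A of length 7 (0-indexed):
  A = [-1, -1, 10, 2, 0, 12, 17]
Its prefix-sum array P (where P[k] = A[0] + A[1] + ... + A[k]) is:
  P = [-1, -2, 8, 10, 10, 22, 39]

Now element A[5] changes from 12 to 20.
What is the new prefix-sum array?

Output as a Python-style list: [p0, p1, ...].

Change: A[5] 12 -> 20, delta = 8
P[k] for k < 5: unchanged (A[5] not included)
P[k] for k >= 5: shift by delta = 8
  P[0] = -1 + 0 = -1
  P[1] = -2 + 0 = -2
  P[2] = 8 + 0 = 8
  P[3] = 10 + 0 = 10
  P[4] = 10 + 0 = 10
  P[5] = 22 + 8 = 30
  P[6] = 39 + 8 = 47

Answer: [-1, -2, 8, 10, 10, 30, 47]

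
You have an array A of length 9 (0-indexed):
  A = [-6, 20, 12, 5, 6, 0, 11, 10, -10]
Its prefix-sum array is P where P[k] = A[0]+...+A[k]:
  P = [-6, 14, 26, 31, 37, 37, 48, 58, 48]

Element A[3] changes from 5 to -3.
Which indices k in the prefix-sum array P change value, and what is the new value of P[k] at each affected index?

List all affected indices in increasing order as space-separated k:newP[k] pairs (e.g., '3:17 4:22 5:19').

P[k] = A[0] + ... + A[k]
P[k] includes A[3] iff k >= 3
Affected indices: 3, 4, ..., 8; delta = -8
  P[3]: 31 + -8 = 23
  P[4]: 37 + -8 = 29
  P[5]: 37 + -8 = 29
  P[6]: 48 + -8 = 40
  P[7]: 58 + -8 = 50
  P[8]: 48 + -8 = 40

Answer: 3:23 4:29 5:29 6:40 7:50 8:40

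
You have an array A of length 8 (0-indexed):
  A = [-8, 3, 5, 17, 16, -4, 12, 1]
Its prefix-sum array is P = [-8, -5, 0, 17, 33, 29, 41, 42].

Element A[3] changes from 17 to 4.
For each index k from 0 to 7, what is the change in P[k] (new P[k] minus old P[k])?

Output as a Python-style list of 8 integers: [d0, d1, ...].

Element change: A[3] 17 -> 4, delta = -13
For k < 3: P[k] unchanged, delta_P[k] = 0
For k >= 3: P[k] shifts by exactly -13
Delta array: [0, 0, 0, -13, -13, -13, -13, -13]

Answer: [0, 0, 0, -13, -13, -13, -13, -13]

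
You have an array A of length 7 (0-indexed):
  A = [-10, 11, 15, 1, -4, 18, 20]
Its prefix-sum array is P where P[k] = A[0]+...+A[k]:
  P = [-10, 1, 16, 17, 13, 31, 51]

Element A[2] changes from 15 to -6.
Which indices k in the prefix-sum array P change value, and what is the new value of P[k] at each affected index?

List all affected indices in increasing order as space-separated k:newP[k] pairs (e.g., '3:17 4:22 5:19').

P[k] = A[0] + ... + A[k]
P[k] includes A[2] iff k >= 2
Affected indices: 2, 3, ..., 6; delta = -21
  P[2]: 16 + -21 = -5
  P[3]: 17 + -21 = -4
  P[4]: 13 + -21 = -8
  P[5]: 31 + -21 = 10
  P[6]: 51 + -21 = 30

Answer: 2:-5 3:-4 4:-8 5:10 6:30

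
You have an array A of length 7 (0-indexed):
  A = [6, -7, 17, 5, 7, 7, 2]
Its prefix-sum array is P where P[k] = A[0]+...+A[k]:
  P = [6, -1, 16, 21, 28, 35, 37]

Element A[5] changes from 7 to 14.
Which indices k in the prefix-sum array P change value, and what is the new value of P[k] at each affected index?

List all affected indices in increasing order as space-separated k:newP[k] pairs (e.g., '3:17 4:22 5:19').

P[k] = A[0] + ... + A[k]
P[k] includes A[5] iff k >= 5
Affected indices: 5, 6, ..., 6; delta = 7
  P[5]: 35 + 7 = 42
  P[6]: 37 + 7 = 44

Answer: 5:42 6:44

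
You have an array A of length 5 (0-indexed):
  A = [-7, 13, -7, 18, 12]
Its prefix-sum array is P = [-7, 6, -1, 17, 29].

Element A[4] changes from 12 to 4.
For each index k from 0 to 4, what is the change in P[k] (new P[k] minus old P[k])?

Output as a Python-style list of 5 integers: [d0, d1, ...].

Element change: A[4] 12 -> 4, delta = -8
For k < 4: P[k] unchanged, delta_P[k] = 0
For k >= 4: P[k] shifts by exactly -8
Delta array: [0, 0, 0, 0, -8]

Answer: [0, 0, 0, 0, -8]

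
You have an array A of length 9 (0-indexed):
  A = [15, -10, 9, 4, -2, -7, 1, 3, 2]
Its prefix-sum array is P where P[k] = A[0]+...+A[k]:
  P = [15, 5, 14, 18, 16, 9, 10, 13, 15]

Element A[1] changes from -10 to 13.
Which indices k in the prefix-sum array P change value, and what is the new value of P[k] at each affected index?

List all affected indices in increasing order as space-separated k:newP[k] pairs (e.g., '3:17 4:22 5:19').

P[k] = A[0] + ... + A[k]
P[k] includes A[1] iff k >= 1
Affected indices: 1, 2, ..., 8; delta = 23
  P[1]: 5 + 23 = 28
  P[2]: 14 + 23 = 37
  P[3]: 18 + 23 = 41
  P[4]: 16 + 23 = 39
  P[5]: 9 + 23 = 32
  P[6]: 10 + 23 = 33
  P[7]: 13 + 23 = 36
  P[8]: 15 + 23 = 38

Answer: 1:28 2:37 3:41 4:39 5:32 6:33 7:36 8:38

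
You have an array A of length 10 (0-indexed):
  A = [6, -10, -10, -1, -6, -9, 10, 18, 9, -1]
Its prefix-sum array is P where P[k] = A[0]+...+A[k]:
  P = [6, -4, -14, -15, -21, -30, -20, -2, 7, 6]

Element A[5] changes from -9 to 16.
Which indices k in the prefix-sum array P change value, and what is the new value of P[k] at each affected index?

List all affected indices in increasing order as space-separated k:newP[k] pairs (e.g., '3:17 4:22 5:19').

P[k] = A[0] + ... + A[k]
P[k] includes A[5] iff k >= 5
Affected indices: 5, 6, ..., 9; delta = 25
  P[5]: -30 + 25 = -5
  P[6]: -20 + 25 = 5
  P[7]: -2 + 25 = 23
  P[8]: 7 + 25 = 32
  P[9]: 6 + 25 = 31

Answer: 5:-5 6:5 7:23 8:32 9:31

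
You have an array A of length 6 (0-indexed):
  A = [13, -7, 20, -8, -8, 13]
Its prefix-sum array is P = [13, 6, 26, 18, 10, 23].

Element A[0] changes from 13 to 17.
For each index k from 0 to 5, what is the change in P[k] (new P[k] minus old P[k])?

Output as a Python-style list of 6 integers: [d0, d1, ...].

Answer: [4, 4, 4, 4, 4, 4]

Derivation:
Element change: A[0] 13 -> 17, delta = 4
For k < 0: P[k] unchanged, delta_P[k] = 0
For k >= 0: P[k] shifts by exactly 4
Delta array: [4, 4, 4, 4, 4, 4]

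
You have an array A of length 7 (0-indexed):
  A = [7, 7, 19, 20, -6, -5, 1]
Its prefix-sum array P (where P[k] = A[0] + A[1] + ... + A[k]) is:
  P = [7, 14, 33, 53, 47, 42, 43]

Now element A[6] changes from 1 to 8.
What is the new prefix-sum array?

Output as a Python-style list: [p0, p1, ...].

Change: A[6] 1 -> 8, delta = 7
P[k] for k < 6: unchanged (A[6] not included)
P[k] for k >= 6: shift by delta = 7
  P[0] = 7 + 0 = 7
  P[1] = 14 + 0 = 14
  P[2] = 33 + 0 = 33
  P[3] = 53 + 0 = 53
  P[4] = 47 + 0 = 47
  P[5] = 42 + 0 = 42
  P[6] = 43 + 7 = 50

Answer: [7, 14, 33, 53, 47, 42, 50]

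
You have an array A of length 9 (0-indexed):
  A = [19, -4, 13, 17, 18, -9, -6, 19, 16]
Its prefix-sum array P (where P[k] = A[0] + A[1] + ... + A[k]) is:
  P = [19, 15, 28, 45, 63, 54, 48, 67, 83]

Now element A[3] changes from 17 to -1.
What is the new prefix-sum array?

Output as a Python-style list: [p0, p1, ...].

Answer: [19, 15, 28, 27, 45, 36, 30, 49, 65]

Derivation:
Change: A[3] 17 -> -1, delta = -18
P[k] for k < 3: unchanged (A[3] not included)
P[k] for k >= 3: shift by delta = -18
  P[0] = 19 + 0 = 19
  P[1] = 15 + 0 = 15
  P[2] = 28 + 0 = 28
  P[3] = 45 + -18 = 27
  P[4] = 63 + -18 = 45
  P[5] = 54 + -18 = 36
  P[6] = 48 + -18 = 30
  P[7] = 67 + -18 = 49
  P[8] = 83 + -18 = 65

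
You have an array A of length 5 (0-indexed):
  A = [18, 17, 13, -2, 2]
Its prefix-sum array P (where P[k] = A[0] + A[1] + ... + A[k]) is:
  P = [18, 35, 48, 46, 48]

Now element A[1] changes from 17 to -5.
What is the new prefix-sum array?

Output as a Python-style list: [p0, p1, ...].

Change: A[1] 17 -> -5, delta = -22
P[k] for k < 1: unchanged (A[1] not included)
P[k] for k >= 1: shift by delta = -22
  P[0] = 18 + 0 = 18
  P[1] = 35 + -22 = 13
  P[2] = 48 + -22 = 26
  P[3] = 46 + -22 = 24
  P[4] = 48 + -22 = 26

Answer: [18, 13, 26, 24, 26]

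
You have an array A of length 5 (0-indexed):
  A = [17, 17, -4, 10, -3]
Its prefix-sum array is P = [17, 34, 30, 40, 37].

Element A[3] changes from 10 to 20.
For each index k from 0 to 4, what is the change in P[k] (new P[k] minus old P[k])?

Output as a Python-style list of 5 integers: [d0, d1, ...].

Element change: A[3] 10 -> 20, delta = 10
For k < 3: P[k] unchanged, delta_P[k] = 0
For k >= 3: P[k] shifts by exactly 10
Delta array: [0, 0, 0, 10, 10]

Answer: [0, 0, 0, 10, 10]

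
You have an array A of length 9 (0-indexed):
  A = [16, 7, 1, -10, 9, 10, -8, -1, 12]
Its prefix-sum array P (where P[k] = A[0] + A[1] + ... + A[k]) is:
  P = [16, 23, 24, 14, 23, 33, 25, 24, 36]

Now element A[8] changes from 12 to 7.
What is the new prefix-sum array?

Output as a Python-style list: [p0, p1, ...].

Answer: [16, 23, 24, 14, 23, 33, 25, 24, 31]

Derivation:
Change: A[8] 12 -> 7, delta = -5
P[k] for k < 8: unchanged (A[8] not included)
P[k] for k >= 8: shift by delta = -5
  P[0] = 16 + 0 = 16
  P[1] = 23 + 0 = 23
  P[2] = 24 + 0 = 24
  P[3] = 14 + 0 = 14
  P[4] = 23 + 0 = 23
  P[5] = 33 + 0 = 33
  P[6] = 25 + 0 = 25
  P[7] = 24 + 0 = 24
  P[8] = 36 + -5 = 31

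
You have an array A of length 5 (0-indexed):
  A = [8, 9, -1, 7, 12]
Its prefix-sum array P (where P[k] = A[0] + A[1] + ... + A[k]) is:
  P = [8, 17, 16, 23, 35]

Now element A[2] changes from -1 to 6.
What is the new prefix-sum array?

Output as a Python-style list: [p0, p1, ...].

Change: A[2] -1 -> 6, delta = 7
P[k] for k < 2: unchanged (A[2] not included)
P[k] for k >= 2: shift by delta = 7
  P[0] = 8 + 0 = 8
  P[1] = 17 + 0 = 17
  P[2] = 16 + 7 = 23
  P[3] = 23 + 7 = 30
  P[4] = 35 + 7 = 42

Answer: [8, 17, 23, 30, 42]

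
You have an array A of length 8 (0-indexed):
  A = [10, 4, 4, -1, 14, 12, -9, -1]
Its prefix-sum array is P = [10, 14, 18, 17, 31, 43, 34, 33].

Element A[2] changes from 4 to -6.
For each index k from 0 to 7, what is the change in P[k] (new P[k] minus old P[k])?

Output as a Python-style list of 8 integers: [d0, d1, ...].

Element change: A[2] 4 -> -6, delta = -10
For k < 2: P[k] unchanged, delta_P[k] = 0
For k >= 2: P[k] shifts by exactly -10
Delta array: [0, 0, -10, -10, -10, -10, -10, -10]

Answer: [0, 0, -10, -10, -10, -10, -10, -10]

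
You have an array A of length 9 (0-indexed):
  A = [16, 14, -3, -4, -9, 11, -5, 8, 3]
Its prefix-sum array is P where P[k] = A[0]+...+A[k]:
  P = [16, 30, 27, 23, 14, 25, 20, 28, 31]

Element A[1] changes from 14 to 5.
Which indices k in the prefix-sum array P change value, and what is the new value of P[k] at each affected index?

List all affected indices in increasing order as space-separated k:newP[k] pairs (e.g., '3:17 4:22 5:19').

Answer: 1:21 2:18 3:14 4:5 5:16 6:11 7:19 8:22

Derivation:
P[k] = A[0] + ... + A[k]
P[k] includes A[1] iff k >= 1
Affected indices: 1, 2, ..., 8; delta = -9
  P[1]: 30 + -9 = 21
  P[2]: 27 + -9 = 18
  P[3]: 23 + -9 = 14
  P[4]: 14 + -9 = 5
  P[5]: 25 + -9 = 16
  P[6]: 20 + -9 = 11
  P[7]: 28 + -9 = 19
  P[8]: 31 + -9 = 22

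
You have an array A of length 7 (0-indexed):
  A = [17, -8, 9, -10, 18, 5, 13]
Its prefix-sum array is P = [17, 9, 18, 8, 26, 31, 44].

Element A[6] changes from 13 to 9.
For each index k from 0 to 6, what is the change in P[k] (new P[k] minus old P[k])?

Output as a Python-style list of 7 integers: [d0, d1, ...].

Answer: [0, 0, 0, 0, 0, 0, -4]

Derivation:
Element change: A[6] 13 -> 9, delta = -4
For k < 6: P[k] unchanged, delta_P[k] = 0
For k >= 6: P[k] shifts by exactly -4
Delta array: [0, 0, 0, 0, 0, 0, -4]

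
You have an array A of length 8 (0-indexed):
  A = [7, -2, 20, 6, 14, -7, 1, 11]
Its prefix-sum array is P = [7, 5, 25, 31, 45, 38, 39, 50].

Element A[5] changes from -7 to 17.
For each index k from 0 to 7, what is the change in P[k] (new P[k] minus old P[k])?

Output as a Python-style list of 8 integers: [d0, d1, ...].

Answer: [0, 0, 0, 0, 0, 24, 24, 24]

Derivation:
Element change: A[5] -7 -> 17, delta = 24
For k < 5: P[k] unchanged, delta_P[k] = 0
For k >= 5: P[k] shifts by exactly 24
Delta array: [0, 0, 0, 0, 0, 24, 24, 24]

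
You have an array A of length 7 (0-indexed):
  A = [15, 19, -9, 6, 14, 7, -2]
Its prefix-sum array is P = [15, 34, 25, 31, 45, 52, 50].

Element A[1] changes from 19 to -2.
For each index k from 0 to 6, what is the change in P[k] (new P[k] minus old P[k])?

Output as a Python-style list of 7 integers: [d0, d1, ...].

Element change: A[1] 19 -> -2, delta = -21
For k < 1: P[k] unchanged, delta_P[k] = 0
For k >= 1: P[k] shifts by exactly -21
Delta array: [0, -21, -21, -21, -21, -21, -21]

Answer: [0, -21, -21, -21, -21, -21, -21]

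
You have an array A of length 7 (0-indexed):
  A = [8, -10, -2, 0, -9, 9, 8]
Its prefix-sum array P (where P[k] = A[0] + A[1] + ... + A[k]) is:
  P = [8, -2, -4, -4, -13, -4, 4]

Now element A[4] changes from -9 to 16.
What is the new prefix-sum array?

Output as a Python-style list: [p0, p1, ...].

Change: A[4] -9 -> 16, delta = 25
P[k] for k < 4: unchanged (A[4] not included)
P[k] for k >= 4: shift by delta = 25
  P[0] = 8 + 0 = 8
  P[1] = -2 + 0 = -2
  P[2] = -4 + 0 = -4
  P[3] = -4 + 0 = -4
  P[4] = -13 + 25 = 12
  P[5] = -4 + 25 = 21
  P[6] = 4 + 25 = 29

Answer: [8, -2, -4, -4, 12, 21, 29]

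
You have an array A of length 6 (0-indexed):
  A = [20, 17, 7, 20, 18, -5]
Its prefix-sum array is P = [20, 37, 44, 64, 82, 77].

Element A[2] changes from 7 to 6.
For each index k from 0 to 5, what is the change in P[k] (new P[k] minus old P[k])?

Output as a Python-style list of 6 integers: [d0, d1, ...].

Element change: A[2] 7 -> 6, delta = -1
For k < 2: P[k] unchanged, delta_P[k] = 0
For k >= 2: P[k] shifts by exactly -1
Delta array: [0, 0, -1, -1, -1, -1]

Answer: [0, 0, -1, -1, -1, -1]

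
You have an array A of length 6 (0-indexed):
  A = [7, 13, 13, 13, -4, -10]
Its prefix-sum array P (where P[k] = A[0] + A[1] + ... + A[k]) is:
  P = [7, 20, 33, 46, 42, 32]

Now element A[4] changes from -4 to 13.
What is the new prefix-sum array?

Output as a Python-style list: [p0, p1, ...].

Change: A[4] -4 -> 13, delta = 17
P[k] for k < 4: unchanged (A[4] not included)
P[k] for k >= 4: shift by delta = 17
  P[0] = 7 + 0 = 7
  P[1] = 20 + 0 = 20
  P[2] = 33 + 0 = 33
  P[3] = 46 + 0 = 46
  P[4] = 42 + 17 = 59
  P[5] = 32 + 17 = 49

Answer: [7, 20, 33, 46, 59, 49]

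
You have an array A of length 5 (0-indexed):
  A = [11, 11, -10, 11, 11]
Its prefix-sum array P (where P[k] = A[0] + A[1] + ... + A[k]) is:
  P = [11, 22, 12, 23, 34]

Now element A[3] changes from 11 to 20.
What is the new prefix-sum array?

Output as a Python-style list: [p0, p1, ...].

Answer: [11, 22, 12, 32, 43]

Derivation:
Change: A[3] 11 -> 20, delta = 9
P[k] for k < 3: unchanged (A[3] not included)
P[k] for k >= 3: shift by delta = 9
  P[0] = 11 + 0 = 11
  P[1] = 22 + 0 = 22
  P[2] = 12 + 0 = 12
  P[3] = 23 + 9 = 32
  P[4] = 34 + 9 = 43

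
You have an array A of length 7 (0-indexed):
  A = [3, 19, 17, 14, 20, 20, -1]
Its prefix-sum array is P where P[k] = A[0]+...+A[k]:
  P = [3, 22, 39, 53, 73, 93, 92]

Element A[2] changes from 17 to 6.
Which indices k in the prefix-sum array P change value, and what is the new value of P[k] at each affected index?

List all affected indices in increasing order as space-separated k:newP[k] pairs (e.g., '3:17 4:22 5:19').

P[k] = A[0] + ... + A[k]
P[k] includes A[2] iff k >= 2
Affected indices: 2, 3, ..., 6; delta = -11
  P[2]: 39 + -11 = 28
  P[3]: 53 + -11 = 42
  P[4]: 73 + -11 = 62
  P[5]: 93 + -11 = 82
  P[6]: 92 + -11 = 81

Answer: 2:28 3:42 4:62 5:82 6:81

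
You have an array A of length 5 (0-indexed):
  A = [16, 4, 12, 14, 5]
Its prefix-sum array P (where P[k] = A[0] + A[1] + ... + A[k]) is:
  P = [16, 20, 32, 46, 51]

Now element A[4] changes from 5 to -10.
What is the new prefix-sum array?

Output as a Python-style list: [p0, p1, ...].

Change: A[4] 5 -> -10, delta = -15
P[k] for k < 4: unchanged (A[4] not included)
P[k] for k >= 4: shift by delta = -15
  P[0] = 16 + 0 = 16
  P[1] = 20 + 0 = 20
  P[2] = 32 + 0 = 32
  P[3] = 46 + 0 = 46
  P[4] = 51 + -15 = 36

Answer: [16, 20, 32, 46, 36]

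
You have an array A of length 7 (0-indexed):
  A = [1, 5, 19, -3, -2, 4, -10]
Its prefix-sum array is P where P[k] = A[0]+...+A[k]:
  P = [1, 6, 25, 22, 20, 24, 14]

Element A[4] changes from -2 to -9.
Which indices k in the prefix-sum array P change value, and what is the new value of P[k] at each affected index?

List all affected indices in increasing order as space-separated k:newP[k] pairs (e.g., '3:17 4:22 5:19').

P[k] = A[0] + ... + A[k]
P[k] includes A[4] iff k >= 4
Affected indices: 4, 5, ..., 6; delta = -7
  P[4]: 20 + -7 = 13
  P[5]: 24 + -7 = 17
  P[6]: 14 + -7 = 7

Answer: 4:13 5:17 6:7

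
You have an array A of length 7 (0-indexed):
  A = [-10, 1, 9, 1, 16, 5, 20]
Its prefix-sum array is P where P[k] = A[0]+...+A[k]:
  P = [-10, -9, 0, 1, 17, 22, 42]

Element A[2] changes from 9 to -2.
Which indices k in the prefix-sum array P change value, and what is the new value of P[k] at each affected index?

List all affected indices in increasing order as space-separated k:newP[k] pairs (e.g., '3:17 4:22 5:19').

P[k] = A[0] + ... + A[k]
P[k] includes A[2] iff k >= 2
Affected indices: 2, 3, ..., 6; delta = -11
  P[2]: 0 + -11 = -11
  P[3]: 1 + -11 = -10
  P[4]: 17 + -11 = 6
  P[5]: 22 + -11 = 11
  P[6]: 42 + -11 = 31

Answer: 2:-11 3:-10 4:6 5:11 6:31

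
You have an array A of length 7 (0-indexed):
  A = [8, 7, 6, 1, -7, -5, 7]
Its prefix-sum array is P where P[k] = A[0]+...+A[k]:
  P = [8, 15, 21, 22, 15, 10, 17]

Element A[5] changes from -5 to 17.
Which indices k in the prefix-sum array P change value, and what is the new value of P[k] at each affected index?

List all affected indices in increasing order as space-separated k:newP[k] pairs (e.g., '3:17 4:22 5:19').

Answer: 5:32 6:39

Derivation:
P[k] = A[0] + ... + A[k]
P[k] includes A[5] iff k >= 5
Affected indices: 5, 6, ..., 6; delta = 22
  P[5]: 10 + 22 = 32
  P[6]: 17 + 22 = 39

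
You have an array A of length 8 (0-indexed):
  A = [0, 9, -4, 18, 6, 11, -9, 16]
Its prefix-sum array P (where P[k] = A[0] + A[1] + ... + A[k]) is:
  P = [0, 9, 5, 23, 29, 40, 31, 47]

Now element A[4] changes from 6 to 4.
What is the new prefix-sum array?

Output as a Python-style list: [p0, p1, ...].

Change: A[4] 6 -> 4, delta = -2
P[k] for k < 4: unchanged (A[4] not included)
P[k] for k >= 4: shift by delta = -2
  P[0] = 0 + 0 = 0
  P[1] = 9 + 0 = 9
  P[2] = 5 + 0 = 5
  P[3] = 23 + 0 = 23
  P[4] = 29 + -2 = 27
  P[5] = 40 + -2 = 38
  P[6] = 31 + -2 = 29
  P[7] = 47 + -2 = 45

Answer: [0, 9, 5, 23, 27, 38, 29, 45]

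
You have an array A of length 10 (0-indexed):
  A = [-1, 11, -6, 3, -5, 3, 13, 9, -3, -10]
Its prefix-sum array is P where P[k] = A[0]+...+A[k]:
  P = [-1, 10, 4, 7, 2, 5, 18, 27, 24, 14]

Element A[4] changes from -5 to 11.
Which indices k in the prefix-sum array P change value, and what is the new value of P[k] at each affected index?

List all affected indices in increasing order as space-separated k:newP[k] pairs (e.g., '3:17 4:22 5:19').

P[k] = A[0] + ... + A[k]
P[k] includes A[4] iff k >= 4
Affected indices: 4, 5, ..., 9; delta = 16
  P[4]: 2 + 16 = 18
  P[5]: 5 + 16 = 21
  P[6]: 18 + 16 = 34
  P[7]: 27 + 16 = 43
  P[8]: 24 + 16 = 40
  P[9]: 14 + 16 = 30

Answer: 4:18 5:21 6:34 7:43 8:40 9:30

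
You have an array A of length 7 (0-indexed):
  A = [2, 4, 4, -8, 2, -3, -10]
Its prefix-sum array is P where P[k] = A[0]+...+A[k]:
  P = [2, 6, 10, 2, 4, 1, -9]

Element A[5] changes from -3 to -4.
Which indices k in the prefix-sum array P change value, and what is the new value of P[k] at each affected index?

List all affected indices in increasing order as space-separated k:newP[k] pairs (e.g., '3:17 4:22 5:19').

P[k] = A[0] + ... + A[k]
P[k] includes A[5] iff k >= 5
Affected indices: 5, 6, ..., 6; delta = -1
  P[5]: 1 + -1 = 0
  P[6]: -9 + -1 = -10

Answer: 5:0 6:-10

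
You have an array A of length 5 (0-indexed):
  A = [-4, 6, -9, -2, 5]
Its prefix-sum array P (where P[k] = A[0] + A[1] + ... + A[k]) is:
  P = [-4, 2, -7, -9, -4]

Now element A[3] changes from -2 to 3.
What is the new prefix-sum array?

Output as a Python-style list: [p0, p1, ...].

Change: A[3] -2 -> 3, delta = 5
P[k] for k < 3: unchanged (A[3] not included)
P[k] for k >= 3: shift by delta = 5
  P[0] = -4 + 0 = -4
  P[1] = 2 + 0 = 2
  P[2] = -7 + 0 = -7
  P[3] = -9 + 5 = -4
  P[4] = -4 + 5 = 1

Answer: [-4, 2, -7, -4, 1]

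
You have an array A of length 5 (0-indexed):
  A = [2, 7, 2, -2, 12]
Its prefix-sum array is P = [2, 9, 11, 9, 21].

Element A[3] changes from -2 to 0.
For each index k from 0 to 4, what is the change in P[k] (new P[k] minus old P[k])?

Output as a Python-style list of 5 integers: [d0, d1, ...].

Element change: A[3] -2 -> 0, delta = 2
For k < 3: P[k] unchanged, delta_P[k] = 0
For k >= 3: P[k] shifts by exactly 2
Delta array: [0, 0, 0, 2, 2]

Answer: [0, 0, 0, 2, 2]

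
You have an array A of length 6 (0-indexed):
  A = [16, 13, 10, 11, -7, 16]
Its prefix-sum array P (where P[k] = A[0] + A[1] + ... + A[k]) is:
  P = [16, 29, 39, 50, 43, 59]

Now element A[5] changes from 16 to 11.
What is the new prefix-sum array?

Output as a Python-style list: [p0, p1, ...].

Answer: [16, 29, 39, 50, 43, 54]

Derivation:
Change: A[5] 16 -> 11, delta = -5
P[k] for k < 5: unchanged (A[5] not included)
P[k] for k >= 5: shift by delta = -5
  P[0] = 16 + 0 = 16
  P[1] = 29 + 0 = 29
  P[2] = 39 + 0 = 39
  P[3] = 50 + 0 = 50
  P[4] = 43 + 0 = 43
  P[5] = 59 + -5 = 54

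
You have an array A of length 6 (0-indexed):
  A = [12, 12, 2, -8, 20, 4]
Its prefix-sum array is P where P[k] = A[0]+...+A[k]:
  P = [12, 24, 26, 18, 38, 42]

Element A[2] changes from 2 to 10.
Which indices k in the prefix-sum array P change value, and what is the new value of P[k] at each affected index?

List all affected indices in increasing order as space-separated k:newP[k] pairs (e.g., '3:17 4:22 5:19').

Answer: 2:34 3:26 4:46 5:50

Derivation:
P[k] = A[0] + ... + A[k]
P[k] includes A[2] iff k >= 2
Affected indices: 2, 3, ..., 5; delta = 8
  P[2]: 26 + 8 = 34
  P[3]: 18 + 8 = 26
  P[4]: 38 + 8 = 46
  P[5]: 42 + 8 = 50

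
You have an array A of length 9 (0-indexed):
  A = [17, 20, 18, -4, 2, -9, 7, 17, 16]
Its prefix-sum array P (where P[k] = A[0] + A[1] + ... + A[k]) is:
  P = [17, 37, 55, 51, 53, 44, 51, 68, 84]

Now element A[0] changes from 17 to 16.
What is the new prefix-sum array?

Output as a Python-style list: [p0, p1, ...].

Change: A[0] 17 -> 16, delta = -1
P[k] for k < 0: unchanged (A[0] not included)
P[k] for k >= 0: shift by delta = -1
  P[0] = 17 + -1 = 16
  P[1] = 37 + -1 = 36
  P[2] = 55 + -1 = 54
  P[3] = 51 + -1 = 50
  P[4] = 53 + -1 = 52
  P[5] = 44 + -1 = 43
  P[6] = 51 + -1 = 50
  P[7] = 68 + -1 = 67
  P[8] = 84 + -1 = 83

Answer: [16, 36, 54, 50, 52, 43, 50, 67, 83]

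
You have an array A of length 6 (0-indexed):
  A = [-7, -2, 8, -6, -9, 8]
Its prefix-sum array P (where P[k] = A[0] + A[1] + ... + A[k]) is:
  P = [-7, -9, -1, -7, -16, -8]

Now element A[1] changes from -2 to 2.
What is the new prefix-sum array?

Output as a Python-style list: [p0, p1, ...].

Answer: [-7, -5, 3, -3, -12, -4]

Derivation:
Change: A[1] -2 -> 2, delta = 4
P[k] for k < 1: unchanged (A[1] not included)
P[k] for k >= 1: shift by delta = 4
  P[0] = -7 + 0 = -7
  P[1] = -9 + 4 = -5
  P[2] = -1 + 4 = 3
  P[3] = -7 + 4 = -3
  P[4] = -16 + 4 = -12
  P[5] = -8 + 4 = -4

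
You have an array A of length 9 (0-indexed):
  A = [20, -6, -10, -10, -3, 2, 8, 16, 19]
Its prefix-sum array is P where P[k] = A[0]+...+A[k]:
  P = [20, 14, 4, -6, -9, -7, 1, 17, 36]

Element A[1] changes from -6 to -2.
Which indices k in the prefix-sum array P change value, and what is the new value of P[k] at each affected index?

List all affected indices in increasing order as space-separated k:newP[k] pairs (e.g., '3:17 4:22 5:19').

Answer: 1:18 2:8 3:-2 4:-5 5:-3 6:5 7:21 8:40

Derivation:
P[k] = A[0] + ... + A[k]
P[k] includes A[1] iff k >= 1
Affected indices: 1, 2, ..., 8; delta = 4
  P[1]: 14 + 4 = 18
  P[2]: 4 + 4 = 8
  P[3]: -6 + 4 = -2
  P[4]: -9 + 4 = -5
  P[5]: -7 + 4 = -3
  P[6]: 1 + 4 = 5
  P[7]: 17 + 4 = 21
  P[8]: 36 + 4 = 40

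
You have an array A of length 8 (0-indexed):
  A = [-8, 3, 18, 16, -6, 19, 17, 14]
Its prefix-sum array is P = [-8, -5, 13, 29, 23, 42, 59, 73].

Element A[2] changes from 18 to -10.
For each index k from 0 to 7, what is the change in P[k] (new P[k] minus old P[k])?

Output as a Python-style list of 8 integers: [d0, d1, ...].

Answer: [0, 0, -28, -28, -28, -28, -28, -28]

Derivation:
Element change: A[2] 18 -> -10, delta = -28
For k < 2: P[k] unchanged, delta_P[k] = 0
For k >= 2: P[k] shifts by exactly -28
Delta array: [0, 0, -28, -28, -28, -28, -28, -28]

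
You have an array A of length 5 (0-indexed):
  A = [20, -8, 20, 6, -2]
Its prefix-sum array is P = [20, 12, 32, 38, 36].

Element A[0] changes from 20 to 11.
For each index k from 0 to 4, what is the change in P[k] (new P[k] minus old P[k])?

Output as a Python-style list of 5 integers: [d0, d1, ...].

Element change: A[0] 20 -> 11, delta = -9
For k < 0: P[k] unchanged, delta_P[k] = 0
For k >= 0: P[k] shifts by exactly -9
Delta array: [-9, -9, -9, -9, -9]

Answer: [-9, -9, -9, -9, -9]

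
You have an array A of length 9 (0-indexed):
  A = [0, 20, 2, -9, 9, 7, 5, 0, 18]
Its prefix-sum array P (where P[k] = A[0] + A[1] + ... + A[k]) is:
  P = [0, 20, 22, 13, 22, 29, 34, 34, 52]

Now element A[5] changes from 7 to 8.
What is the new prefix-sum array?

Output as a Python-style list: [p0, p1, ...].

Answer: [0, 20, 22, 13, 22, 30, 35, 35, 53]

Derivation:
Change: A[5] 7 -> 8, delta = 1
P[k] for k < 5: unchanged (A[5] not included)
P[k] for k >= 5: shift by delta = 1
  P[0] = 0 + 0 = 0
  P[1] = 20 + 0 = 20
  P[2] = 22 + 0 = 22
  P[3] = 13 + 0 = 13
  P[4] = 22 + 0 = 22
  P[5] = 29 + 1 = 30
  P[6] = 34 + 1 = 35
  P[7] = 34 + 1 = 35
  P[8] = 52 + 1 = 53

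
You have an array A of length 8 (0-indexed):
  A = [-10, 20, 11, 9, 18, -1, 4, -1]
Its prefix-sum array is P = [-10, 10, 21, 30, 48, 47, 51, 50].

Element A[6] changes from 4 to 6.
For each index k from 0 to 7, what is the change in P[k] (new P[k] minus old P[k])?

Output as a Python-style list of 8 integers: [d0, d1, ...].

Answer: [0, 0, 0, 0, 0, 0, 2, 2]

Derivation:
Element change: A[6] 4 -> 6, delta = 2
For k < 6: P[k] unchanged, delta_P[k] = 0
For k >= 6: P[k] shifts by exactly 2
Delta array: [0, 0, 0, 0, 0, 0, 2, 2]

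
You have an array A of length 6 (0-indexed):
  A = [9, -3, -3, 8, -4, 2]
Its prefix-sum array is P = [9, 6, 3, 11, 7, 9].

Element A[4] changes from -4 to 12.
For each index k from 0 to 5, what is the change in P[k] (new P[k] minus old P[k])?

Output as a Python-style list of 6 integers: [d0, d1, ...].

Element change: A[4] -4 -> 12, delta = 16
For k < 4: P[k] unchanged, delta_P[k] = 0
For k >= 4: P[k] shifts by exactly 16
Delta array: [0, 0, 0, 0, 16, 16]

Answer: [0, 0, 0, 0, 16, 16]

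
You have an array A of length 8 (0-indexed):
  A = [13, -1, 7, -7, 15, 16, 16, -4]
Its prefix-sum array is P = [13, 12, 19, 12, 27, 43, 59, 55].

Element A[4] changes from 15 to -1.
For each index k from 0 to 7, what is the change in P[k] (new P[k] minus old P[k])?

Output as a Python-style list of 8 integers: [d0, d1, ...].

Element change: A[4] 15 -> -1, delta = -16
For k < 4: P[k] unchanged, delta_P[k] = 0
For k >= 4: P[k] shifts by exactly -16
Delta array: [0, 0, 0, 0, -16, -16, -16, -16]

Answer: [0, 0, 0, 0, -16, -16, -16, -16]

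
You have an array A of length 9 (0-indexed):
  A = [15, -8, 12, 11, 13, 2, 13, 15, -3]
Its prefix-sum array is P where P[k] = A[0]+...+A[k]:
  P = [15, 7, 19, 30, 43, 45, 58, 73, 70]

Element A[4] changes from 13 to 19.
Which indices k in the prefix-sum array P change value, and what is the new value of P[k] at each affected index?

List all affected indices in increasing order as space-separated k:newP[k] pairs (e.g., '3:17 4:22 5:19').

P[k] = A[0] + ... + A[k]
P[k] includes A[4] iff k >= 4
Affected indices: 4, 5, ..., 8; delta = 6
  P[4]: 43 + 6 = 49
  P[5]: 45 + 6 = 51
  P[6]: 58 + 6 = 64
  P[7]: 73 + 6 = 79
  P[8]: 70 + 6 = 76

Answer: 4:49 5:51 6:64 7:79 8:76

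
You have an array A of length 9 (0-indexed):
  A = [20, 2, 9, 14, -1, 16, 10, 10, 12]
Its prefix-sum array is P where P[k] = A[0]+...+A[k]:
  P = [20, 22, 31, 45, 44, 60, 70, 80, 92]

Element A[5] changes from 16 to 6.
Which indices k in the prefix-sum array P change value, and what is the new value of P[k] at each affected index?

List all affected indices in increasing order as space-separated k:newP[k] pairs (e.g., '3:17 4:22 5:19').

P[k] = A[0] + ... + A[k]
P[k] includes A[5] iff k >= 5
Affected indices: 5, 6, ..., 8; delta = -10
  P[5]: 60 + -10 = 50
  P[6]: 70 + -10 = 60
  P[7]: 80 + -10 = 70
  P[8]: 92 + -10 = 82

Answer: 5:50 6:60 7:70 8:82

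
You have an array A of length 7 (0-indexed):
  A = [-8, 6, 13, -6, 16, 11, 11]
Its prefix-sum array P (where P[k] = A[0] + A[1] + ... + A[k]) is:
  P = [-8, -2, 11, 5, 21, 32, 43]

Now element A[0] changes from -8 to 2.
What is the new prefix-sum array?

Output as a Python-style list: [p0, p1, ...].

Change: A[0] -8 -> 2, delta = 10
P[k] for k < 0: unchanged (A[0] not included)
P[k] for k >= 0: shift by delta = 10
  P[0] = -8 + 10 = 2
  P[1] = -2 + 10 = 8
  P[2] = 11 + 10 = 21
  P[3] = 5 + 10 = 15
  P[4] = 21 + 10 = 31
  P[5] = 32 + 10 = 42
  P[6] = 43 + 10 = 53

Answer: [2, 8, 21, 15, 31, 42, 53]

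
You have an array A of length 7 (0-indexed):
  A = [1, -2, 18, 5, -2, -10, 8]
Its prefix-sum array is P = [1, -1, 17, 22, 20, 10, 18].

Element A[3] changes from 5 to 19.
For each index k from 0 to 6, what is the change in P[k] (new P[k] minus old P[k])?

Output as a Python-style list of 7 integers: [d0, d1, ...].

Element change: A[3] 5 -> 19, delta = 14
For k < 3: P[k] unchanged, delta_P[k] = 0
For k >= 3: P[k] shifts by exactly 14
Delta array: [0, 0, 0, 14, 14, 14, 14]

Answer: [0, 0, 0, 14, 14, 14, 14]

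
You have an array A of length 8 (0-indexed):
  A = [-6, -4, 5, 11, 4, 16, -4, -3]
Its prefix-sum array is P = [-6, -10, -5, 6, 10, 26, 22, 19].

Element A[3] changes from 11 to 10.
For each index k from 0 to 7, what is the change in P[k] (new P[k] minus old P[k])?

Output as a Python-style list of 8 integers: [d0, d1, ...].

Element change: A[3] 11 -> 10, delta = -1
For k < 3: P[k] unchanged, delta_P[k] = 0
For k >= 3: P[k] shifts by exactly -1
Delta array: [0, 0, 0, -1, -1, -1, -1, -1]

Answer: [0, 0, 0, -1, -1, -1, -1, -1]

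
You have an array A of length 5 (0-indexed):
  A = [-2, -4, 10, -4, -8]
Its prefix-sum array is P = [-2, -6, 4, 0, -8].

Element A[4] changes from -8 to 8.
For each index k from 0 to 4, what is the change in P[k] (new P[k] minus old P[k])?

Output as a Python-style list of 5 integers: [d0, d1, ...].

Element change: A[4] -8 -> 8, delta = 16
For k < 4: P[k] unchanged, delta_P[k] = 0
For k >= 4: P[k] shifts by exactly 16
Delta array: [0, 0, 0, 0, 16]

Answer: [0, 0, 0, 0, 16]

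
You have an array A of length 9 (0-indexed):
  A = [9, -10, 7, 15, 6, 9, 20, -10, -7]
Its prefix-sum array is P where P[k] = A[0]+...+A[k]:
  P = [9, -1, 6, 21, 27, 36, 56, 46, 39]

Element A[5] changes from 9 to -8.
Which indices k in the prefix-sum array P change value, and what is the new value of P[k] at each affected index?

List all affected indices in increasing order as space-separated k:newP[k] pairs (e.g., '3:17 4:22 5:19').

P[k] = A[0] + ... + A[k]
P[k] includes A[5] iff k >= 5
Affected indices: 5, 6, ..., 8; delta = -17
  P[5]: 36 + -17 = 19
  P[6]: 56 + -17 = 39
  P[7]: 46 + -17 = 29
  P[8]: 39 + -17 = 22

Answer: 5:19 6:39 7:29 8:22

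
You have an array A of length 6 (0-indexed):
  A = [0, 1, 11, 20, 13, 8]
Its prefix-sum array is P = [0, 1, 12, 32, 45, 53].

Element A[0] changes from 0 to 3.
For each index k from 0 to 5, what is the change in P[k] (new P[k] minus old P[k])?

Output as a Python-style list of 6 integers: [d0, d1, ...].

Answer: [3, 3, 3, 3, 3, 3]

Derivation:
Element change: A[0] 0 -> 3, delta = 3
For k < 0: P[k] unchanged, delta_P[k] = 0
For k >= 0: P[k] shifts by exactly 3
Delta array: [3, 3, 3, 3, 3, 3]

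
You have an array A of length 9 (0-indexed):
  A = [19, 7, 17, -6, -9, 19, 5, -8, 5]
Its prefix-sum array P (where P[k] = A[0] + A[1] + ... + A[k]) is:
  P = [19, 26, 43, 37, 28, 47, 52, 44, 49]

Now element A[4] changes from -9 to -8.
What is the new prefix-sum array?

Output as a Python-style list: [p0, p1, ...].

Change: A[4] -9 -> -8, delta = 1
P[k] for k < 4: unchanged (A[4] not included)
P[k] for k >= 4: shift by delta = 1
  P[0] = 19 + 0 = 19
  P[1] = 26 + 0 = 26
  P[2] = 43 + 0 = 43
  P[3] = 37 + 0 = 37
  P[4] = 28 + 1 = 29
  P[5] = 47 + 1 = 48
  P[6] = 52 + 1 = 53
  P[7] = 44 + 1 = 45
  P[8] = 49 + 1 = 50

Answer: [19, 26, 43, 37, 29, 48, 53, 45, 50]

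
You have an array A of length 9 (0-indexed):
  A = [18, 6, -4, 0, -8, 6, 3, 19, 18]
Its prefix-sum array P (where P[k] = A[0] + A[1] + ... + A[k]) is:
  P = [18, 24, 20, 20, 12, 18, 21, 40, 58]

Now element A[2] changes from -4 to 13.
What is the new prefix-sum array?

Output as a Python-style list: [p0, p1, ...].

Answer: [18, 24, 37, 37, 29, 35, 38, 57, 75]

Derivation:
Change: A[2] -4 -> 13, delta = 17
P[k] for k < 2: unchanged (A[2] not included)
P[k] for k >= 2: shift by delta = 17
  P[0] = 18 + 0 = 18
  P[1] = 24 + 0 = 24
  P[2] = 20 + 17 = 37
  P[3] = 20 + 17 = 37
  P[4] = 12 + 17 = 29
  P[5] = 18 + 17 = 35
  P[6] = 21 + 17 = 38
  P[7] = 40 + 17 = 57
  P[8] = 58 + 17 = 75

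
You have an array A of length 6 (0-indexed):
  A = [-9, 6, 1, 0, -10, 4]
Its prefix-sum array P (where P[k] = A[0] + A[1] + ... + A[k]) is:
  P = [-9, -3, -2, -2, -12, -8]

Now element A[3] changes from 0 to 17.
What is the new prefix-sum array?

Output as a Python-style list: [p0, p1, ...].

Answer: [-9, -3, -2, 15, 5, 9]

Derivation:
Change: A[3] 0 -> 17, delta = 17
P[k] for k < 3: unchanged (A[3] not included)
P[k] for k >= 3: shift by delta = 17
  P[0] = -9 + 0 = -9
  P[1] = -3 + 0 = -3
  P[2] = -2 + 0 = -2
  P[3] = -2 + 17 = 15
  P[4] = -12 + 17 = 5
  P[5] = -8 + 17 = 9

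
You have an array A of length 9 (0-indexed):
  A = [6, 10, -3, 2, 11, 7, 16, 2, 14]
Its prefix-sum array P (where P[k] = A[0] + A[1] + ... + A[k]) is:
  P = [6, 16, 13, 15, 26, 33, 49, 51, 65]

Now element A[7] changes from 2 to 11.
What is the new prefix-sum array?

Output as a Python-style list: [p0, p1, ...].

Change: A[7] 2 -> 11, delta = 9
P[k] for k < 7: unchanged (A[7] not included)
P[k] for k >= 7: shift by delta = 9
  P[0] = 6 + 0 = 6
  P[1] = 16 + 0 = 16
  P[2] = 13 + 0 = 13
  P[3] = 15 + 0 = 15
  P[4] = 26 + 0 = 26
  P[5] = 33 + 0 = 33
  P[6] = 49 + 0 = 49
  P[7] = 51 + 9 = 60
  P[8] = 65 + 9 = 74

Answer: [6, 16, 13, 15, 26, 33, 49, 60, 74]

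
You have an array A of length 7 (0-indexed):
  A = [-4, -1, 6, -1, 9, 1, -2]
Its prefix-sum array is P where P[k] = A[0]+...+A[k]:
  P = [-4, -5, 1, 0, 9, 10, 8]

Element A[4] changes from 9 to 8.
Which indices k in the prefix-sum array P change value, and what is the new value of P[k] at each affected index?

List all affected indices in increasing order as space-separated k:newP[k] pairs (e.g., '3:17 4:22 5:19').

Answer: 4:8 5:9 6:7

Derivation:
P[k] = A[0] + ... + A[k]
P[k] includes A[4] iff k >= 4
Affected indices: 4, 5, ..., 6; delta = -1
  P[4]: 9 + -1 = 8
  P[5]: 10 + -1 = 9
  P[6]: 8 + -1 = 7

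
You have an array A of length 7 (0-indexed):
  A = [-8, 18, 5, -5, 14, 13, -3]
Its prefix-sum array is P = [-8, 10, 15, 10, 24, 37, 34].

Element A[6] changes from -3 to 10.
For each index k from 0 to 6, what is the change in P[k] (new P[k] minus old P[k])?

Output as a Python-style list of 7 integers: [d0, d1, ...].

Element change: A[6] -3 -> 10, delta = 13
For k < 6: P[k] unchanged, delta_P[k] = 0
For k >= 6: P[k] shifts by exactly 13
Delta array: [0, 0, 0, 0, 0, 0, 13]

Answer: [0, 0, 0, 0, 0, 0, 13]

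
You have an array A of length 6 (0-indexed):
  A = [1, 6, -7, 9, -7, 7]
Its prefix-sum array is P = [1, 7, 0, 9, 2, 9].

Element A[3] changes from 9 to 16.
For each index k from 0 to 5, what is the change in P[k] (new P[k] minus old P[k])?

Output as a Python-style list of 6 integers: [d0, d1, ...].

Element change: A[3] 9 -> 16, delta = 7
For k < 3: P[k] unchanged, delta_P[k] = 0
For k >= 3: P[k] shifts by exactly 7
Delta array: [0, 0, 0, 7, 7, 7]

Answer: [0, 0, 0, 7, 7, 7]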